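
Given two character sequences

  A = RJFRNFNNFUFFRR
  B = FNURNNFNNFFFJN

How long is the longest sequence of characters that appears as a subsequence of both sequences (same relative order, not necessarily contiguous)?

9

Pick F at A[3]=B[1], then R at A[4]=B[4], then N at A[5]=B[6], then F at A[6]=B[7], then N at A[7]=B[8], then N at A[8]=B[9], then F at A[9]=B[10], then F at A[11]=B[11], then F at A[12]=B[12]; all 9 characters appear in both, in order. dp[14][14] = 9 confirms this is the maximum.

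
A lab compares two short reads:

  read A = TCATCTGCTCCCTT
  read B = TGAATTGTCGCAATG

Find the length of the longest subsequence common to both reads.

9

One common subsequence of length 9: T (read A #1, read B #1), then A (read A #3, read B #4), then T (read A #4, read B #5), then T (read A #6, read B #6), then G (read A #7, read B #7), then T (read A #9, read B #8), then C (read A #10, read B #9), then C (read A #11, read B #11), then T (read A #13, read B #14). dp[14][15] = 9 confirms this is the maximum.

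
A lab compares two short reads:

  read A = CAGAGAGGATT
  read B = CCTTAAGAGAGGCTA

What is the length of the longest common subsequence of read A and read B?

9

Match C at read A[1]=read B[2]; then A at read A[2]=read B[6]; then G at read A[3]=read B[7]; then A at read A[4]=read B[8]; then G at read A[5]=read B[9]; then A at read A[6]=read B[10]; then G at read A[7]=read B[11]; then G at read A[8]=read B[12]; then A at read A[9]=read B[15] — 9 bases in the same relative order in both. dp[11][15] = 9 confirms this is the maximum.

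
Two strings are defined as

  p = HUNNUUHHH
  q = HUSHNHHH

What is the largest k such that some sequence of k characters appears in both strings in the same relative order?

6

Let dp[i][j] be the LCS length of the first i characters of p and the first j characters of q. dp[i][j] = dp[i-1][j-1]+1 when the i-th and j-th characters match, else max(dp[i-1][j], dp[i][j-1]).
    ·  H  U  S  H  N  H  H  H
 ·  0  0  0  0  0  0  0  0  0
 H  0  1  1  1  1  1  1  1  1
 U  0  1  2  2  2  2  2  2  2
 N  0  1  2  2  2  3  3  3  3
 N  0  1  2  2  2  3  3  3  3
 U  0  1  2  2  2  3  3  3  3
 U  0  1  2  2  2  3  3  3  3
 H  0  1  2  2  3  3  4  4  4
 H  0  1  2  2  3  3  4  5  5
 H  0  1  2  2  3  3  4  5  6
dp[9][8] = 6. One LCS (by backtracking along matches): HUNHHH.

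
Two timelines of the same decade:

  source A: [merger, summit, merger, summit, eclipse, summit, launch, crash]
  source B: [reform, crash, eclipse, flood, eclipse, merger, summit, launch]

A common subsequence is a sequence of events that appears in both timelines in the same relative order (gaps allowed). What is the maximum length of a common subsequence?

One common subsequence of length 3: merger [3,6], summit [6,7], launch [7,8], and the DP table's final entry dp[8][8] is also 3, so no common subsequence is longer.

3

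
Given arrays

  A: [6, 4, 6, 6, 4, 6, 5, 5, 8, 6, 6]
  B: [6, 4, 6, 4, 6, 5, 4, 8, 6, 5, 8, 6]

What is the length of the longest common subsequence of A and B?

Let dp[i][j] be the LCS length of the first i values of A and the first j values of B. dp[i][j] = dp[i-1][j-1]+1 when the i-th and j-th values match, else max(dp[i-1][j], dp[i][j-1]).
    ·  6  4  6  4  6  5  4  8  6  5  8  6
 ·  0  0  0  0  0  0  0  0  0  0  0  0  0
 6  0  1  1  1  1  1  1  1  1  1  1  1  1
 4  0  1  2  2  2  2  2  2  2  2  2  2  2
 6  0  1  2  3  3  3  3  3  3  3  3  3  3
 6  0  1  2  3  3  4  4  4  4  4  4  4  4
 4  0  1  2  3  4  4  4  5  5  5  5  5  5
 6  0  1  2  3  4  5  5  5  5  6  6  6  6
 5  0  1  2  3  4  5  6  6  6  6  7  7  7
 5  0  1  2  3  4  5  6  6  6  6  7  7  7
 8  0  1  2  3  4  5  6  6  7  7  7  8  8
 6  0  1  2  3  4  5  6  6  7  8  8  8  9
 6  0  1  2  3  4  5  6  6  7  8  8  8  9
dp[11][12] = 9. One LCS (by backtracking along matches): 6, 4, 6, 6, 4, 6, 5, 8, 6.

9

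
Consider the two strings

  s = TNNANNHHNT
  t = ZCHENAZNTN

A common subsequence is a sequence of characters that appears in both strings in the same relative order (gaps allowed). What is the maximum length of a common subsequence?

Let dp[i][j] be the LCS length of the first i characters of s and the first j characters of t. dp[i][j] = dp[i-1][j-1]+1 when the i-th and j-th characters match, else max(dp[i-1][j], dp[i][j-1]).
    ·  Z  C  H  E  N  A  Z  N  T  N
 ·  0  0  0  0  0  0  0  0  0  0  0
 T  0  0  0  0  0  0  0  0  0  1  1
 N  0  0  0  0  0  1  1  1  1  1  2
 N  0  0  0  0  0  1  1  1  2  2  2
 A  0  0  0  0  0  1  2  2  2  2  2
 N  0  0  0  0  0  1  2  2  3  3  3
 N  0  0  0  0  0  1  2  2  3  3  4
 H  0  0  0  1  1  1  2  2  3  3  4
 H  0  0  0  1  1  1  2  2  3  3  4
 N  0  0  0  1  1  2  2  2  3  3  4
 T  0  0  0  1  1  2  2  2  3  4  4
dp[10][10] = 4. One LCS (by backtracking along matches): NANN.

4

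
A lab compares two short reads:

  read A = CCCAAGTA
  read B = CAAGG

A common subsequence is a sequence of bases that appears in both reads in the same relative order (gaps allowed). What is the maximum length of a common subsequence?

4

Pick C [3,1], A [4,2], A [5,3], G [6,5]; all 4 bases appear in both, in order. dp[8][5] = 4 confirms this is the maximum.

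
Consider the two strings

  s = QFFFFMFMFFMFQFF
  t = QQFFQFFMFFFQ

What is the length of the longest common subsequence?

10

Pick Q (s #1, t #2), F (s #2, t #3), F (s #3, t #4), F (s #5, t #6), F (s #7, t #7), M (s #8, t #8), F (s #9, t #9), F (s #10, t #10), F (s #12, t #11), Q (s #13, t #12); all 10 characters appear in both, in order. dp[15][12] = 10 confirms this is the maximum.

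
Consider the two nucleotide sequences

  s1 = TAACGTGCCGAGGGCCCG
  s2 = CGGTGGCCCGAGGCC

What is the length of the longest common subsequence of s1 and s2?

12

One common subsequence of length 12: C (s1 #4, s2 #1); then G (s1 #5, s2 #3); then T (s1 #6, s2 #4); then G (s1 #7, s2 #6); then C (s1 #8, s2 #8); then C (s1 #9, s2 #9); then G (s1 #10, s2 #10); then A (s1 #11, s2 #11); then G (s1 #13, s2 #12); then G (s1 #14, s2 #13); then C (s1 #16, s2 #14); then C (s1 #17, s2 #15), and the DP table's final entry dp[18][15] is also 12, so no common subsequence is longer.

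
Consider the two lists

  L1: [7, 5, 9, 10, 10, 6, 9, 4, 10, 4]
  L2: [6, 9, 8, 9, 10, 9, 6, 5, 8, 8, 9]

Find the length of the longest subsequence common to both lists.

Let dp[i][j] be the LCS length of the first i values of L1 and the first j values of L2. dp[i][j] = dp[i-1][j-1]+1 when the i-th and j-th values match, else max(dp[i-1][j], dp[i][j-1]).
    ·  6  9  8  9 10  9  6  5  8  8  9
 ·  0  0  0  0  0  0  0  0  0  0  0  0
 7  0  0  0  0  0  0  0  0  0  0  0  0
 5  0  0  0  0  0  0  0  0  1  1  1  1
 9  0  0  1  1  1  1  1  1  1  1  1  2
10  0  0  1  1  1  2  2  2  2  2  2  2
10  0  0  1  1  1  2  2  2  2  2  2  2
 6  0  1  1  1  1  2  2  3  3  3  3  3
 9  0  1  2  2  2  2  3  3  3  3  3  4
 4  0  1  2  2  2  2  3  3  3  3  3  4
10  0  1  2  2  2  3  3  3  3  3  3  4
 4  0  1  2  2  2  3  3  3  3  3  3  4
dp[10][11] = 4. One LCS (by backtracking along matches): 9, 10, 6, 9.

4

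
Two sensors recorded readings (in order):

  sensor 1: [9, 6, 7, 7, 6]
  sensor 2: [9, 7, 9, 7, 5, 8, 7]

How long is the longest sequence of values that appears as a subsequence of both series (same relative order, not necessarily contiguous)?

One common subsequence of length 3: 9 [1,3] → 7 [3,4] → 7 [4,7]. The LCS DP gives dp[5][7] = 3, so this is optimal.

3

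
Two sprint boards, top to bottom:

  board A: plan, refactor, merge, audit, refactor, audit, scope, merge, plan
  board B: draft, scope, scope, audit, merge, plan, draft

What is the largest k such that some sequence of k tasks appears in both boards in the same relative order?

One common subsequence of length 3: audit (board A #6, board B #4), merge (board A #8, board B #5), plan (board A #9, board B #6). dp[9][7] = 3 confirms this is the maximum.

3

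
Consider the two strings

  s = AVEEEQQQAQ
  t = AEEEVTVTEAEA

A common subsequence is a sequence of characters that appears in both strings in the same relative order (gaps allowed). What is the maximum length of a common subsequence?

Let dp[i][j] be the LCS length of the first i characters of s and the first j characters of t. dp[i][j] = dp[i-1][j-1]+1 when the i-th and j-th characters match, else max(dp[i-1][j], dp[i][j-1]).
    ·  A  E  E  E  V  T  V  T  E  A  E  A
 ·  0  0  0  0  0  0  0  0  0  0  0  0  0
 A  0  1  1  1  1  1  1  1  1  1  1  1  1
 V  0  1  1  1  1  2  2  2  2  2  2  2  2
 E  0  1  2  2  2  2  2  2  2  3  3  3  3
 E  0  1  2  3  3  3  3  3  3  3  3  4  4
 E  0  1  2  3  4  4  4  4  4  4  4  4  4
 Q  0  1  2  3  4  4  4  4  4  4  4  4  4
 Q  0  1  2  3  4  4  4  4  4  4  4  4  4
 Q  0  1  2  3  4  4  4  4  4  4  4  4  4
 A  0  1  2  3  4  4  4  4  4  4  5  5  5
 Q  0  1  2  3  4  4  4  4  4  4  5  5  5
dp[10][12] = 5. One LCS (by backtracking along matches): AVEEA.

5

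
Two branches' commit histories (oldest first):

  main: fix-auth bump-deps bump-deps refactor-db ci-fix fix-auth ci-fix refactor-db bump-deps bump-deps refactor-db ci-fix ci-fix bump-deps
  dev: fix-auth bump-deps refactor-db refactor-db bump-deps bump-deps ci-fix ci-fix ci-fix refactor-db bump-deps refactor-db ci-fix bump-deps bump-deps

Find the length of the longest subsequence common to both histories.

10

Match fix-auth at main[1]=dev[1], then bump-deps at main[2]=dev[5], then bump-deps at main[3]=dev[6], then ci-fix at main[5]=dev[8], then ci-fix at main[7]=dev[9], then refactor-db at main[8]=dev[10], then bump-deps at main[10]=dev[11], then refactor-db at main[11]=dev[12], then ci-fix at main[12]=dev[13], then bump-deps at main[14]=dev[15] — 10 commits in the same relative order in both. The LCS DP gives dp[14][15] = 10, so this is optimal.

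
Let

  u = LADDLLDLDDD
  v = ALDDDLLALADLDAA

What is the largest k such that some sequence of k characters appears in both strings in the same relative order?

8

Taking L (u #1, v #2), D (u #3, v #4), D (u #4, v #5), L (u #5, v #7), L (u #6, v #9), D (u #7, v #11), L (u #8, v #12), D (u #9, v #13) gives a common subsequence of length 8. Since dp[11][15] = 8, nothing longer is possible.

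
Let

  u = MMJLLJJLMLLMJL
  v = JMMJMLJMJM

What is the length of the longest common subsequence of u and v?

7

Match M [1,2], then M [2,3], then J [3,4], then L [5,6], then J [6,7], then J [7,9], then M [12,10] — 7 characters in the same relative order in both. dp[14][10] = 7 confirms this is the maximum.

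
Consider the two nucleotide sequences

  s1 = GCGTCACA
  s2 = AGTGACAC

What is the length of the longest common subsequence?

5

Let dp[i][j] be the LCS length of the first i bases of s1 and the first j bases of s2. dp[i][j] = dp[i-1][j-1]+1 when the i-th and j-th bases match, else max(dp[i-1][j], dp[i][j-1]).
    ·  A  G  T  G  A  C  A  C
 ·  0  0  0  0  0  0  0  0  0
 G  0  0  1  1  1  1  1  1  1
 C  0  0  1  1  1  1  2  2  2
 G  0  0  1  1  2  2  2  2  2
 T  0  0  1  2  2  2  2  2  2
 C  0  0  1  2  2  2  3  3  3
 A  0  1  1  2  2  3  3  4  4
 C  0  1  1  2  2  3  4  4  5
 A  0  1  1  2  2  3  4  5  5
dp[8][8] = 5. One LCS (by backtracking along matches): GGCAC.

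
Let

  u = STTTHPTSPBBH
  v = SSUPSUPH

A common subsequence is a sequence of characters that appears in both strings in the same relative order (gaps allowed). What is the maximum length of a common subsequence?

One common subsequence of length 5: S at u[1]=v[2]; then P at u[6]=v[4]; then S at u[8]=v[5]; then P at u[9]=v[7]; then H at u[12]=v[8]. dp[12][8] = 5 confirms this is the maximum.

5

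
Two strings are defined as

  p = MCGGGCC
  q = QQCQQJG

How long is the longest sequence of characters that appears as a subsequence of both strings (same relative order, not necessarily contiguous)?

Pick C at p[2]=q[3], then G at p[5]=q[7]; all 2 characters appear in both, in order. The LCS DP gives dp[7][7] = 2, so this is optimal.

2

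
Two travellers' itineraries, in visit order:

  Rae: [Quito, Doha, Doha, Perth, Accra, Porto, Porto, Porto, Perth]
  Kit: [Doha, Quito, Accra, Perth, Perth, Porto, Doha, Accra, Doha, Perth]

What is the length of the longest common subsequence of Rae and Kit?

Taking Quito at Rae[1]=Kit[2], Doha at Rae[2]=Kit[7], Doha at Rae[3]=Kit[9], Perth at Rae[9]=Kit[10] gives a common subsequence of length 4. Since dp[9][10] = 4, nothing longer is possible.

4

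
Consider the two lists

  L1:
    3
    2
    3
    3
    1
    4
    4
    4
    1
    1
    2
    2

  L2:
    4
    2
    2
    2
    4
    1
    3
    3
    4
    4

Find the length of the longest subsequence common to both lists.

5

Match 2 (L1 #2, L2 #4), 3 (L1 #3, L2 #7), 3 (L1 #4, L2 #8), 4 (L1 #7, L2 #9), 4 (L1 #8, L2 #10) — 5 values in the same relative order in both. dp[12][10] = 5 confirms this is the maximum.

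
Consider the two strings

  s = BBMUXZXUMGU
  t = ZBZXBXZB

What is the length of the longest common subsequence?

4

Match B (s #1, t #2), then B (s #2, t #5), then X (s #5, t #6), then Z (s #6, t #7) — 4 characters in the same relative order in both. dp[11][8] = 4 confirms this is the maximum.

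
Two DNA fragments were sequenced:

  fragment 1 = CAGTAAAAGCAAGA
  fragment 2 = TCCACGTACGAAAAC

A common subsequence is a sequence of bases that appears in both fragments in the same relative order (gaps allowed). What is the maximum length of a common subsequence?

9

Pick C at fragment 1[1]=fragment 2[3], then A at fragment 1[2]=fragment 2[4], then G at fragment 1[3]=fragment 2[6], then T at fragment 1[4]=fragment 2[7], then A at fragment 1[5]=fragment 2[11], then A at fragment 1[6]=fragment 2[12], then A at fragment 1[7]=fragment 2[13], then A at fragment 1[8]=fragment 2[14], then C at fragment 1[10]=fragment 2[15]; all 9 bases appear in both, in order. Since dp[14][15] = 9, nothing longer is possible.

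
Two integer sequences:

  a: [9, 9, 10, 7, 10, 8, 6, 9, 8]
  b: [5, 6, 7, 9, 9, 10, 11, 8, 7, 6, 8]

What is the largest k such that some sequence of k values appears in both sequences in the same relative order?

6

Taking 9 (a #1, b #4), then 9 (a #2, b #5), then 10 (a #3, b #6), then 7 (a #4, b #9), then 6 (a #7, b #10), then 8 (a #9, b #11) gives a common subsequence of length 6, and the DP table's final entry dp[9][11] is also 6, so no common subsequence is longer.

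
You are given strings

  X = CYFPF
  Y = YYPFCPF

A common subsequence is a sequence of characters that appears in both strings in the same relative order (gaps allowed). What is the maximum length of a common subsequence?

4

Let dp[i][j] be the LCS length of the first i characters of X and the first j characters of Y. dp[i][j] = dp[i-1][j-1]+1 when the i-th and j-th characters match, else max(dp[i-1][j], dp[i][j-1]).
    ·  Y  Y  P  F  C  P  F
 ·  0  0  0  0  0  0  0  0
 C  0  0  0  0  0  1  1  1
 Y  0  1  1  1  1  1  1  1
 F  0  1  1  1  2  2  2  2
 P  0  1  1  2  2  2  3  3
 F  0  1  1  2  3  3  3  4
dp[5][7] = 4. One LCS (by backtracking along matches): YFPF.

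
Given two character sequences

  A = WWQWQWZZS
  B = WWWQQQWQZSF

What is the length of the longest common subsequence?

Let dp[i][j] be the LCS length of the first i characters of A and the first j characters of B. dp[i][j] = dp[i-1][j-1]+1 when the i-th and j-th characters match, else max(dp[i-1][j], dp[i][j-1]).
    ·  W  W  W  Q  Q  Q  W  Q  Z  S  F
 ·  0  0  0  0  0  0  0  0  0  0  0  0
 W  0  1  1  1  1  1  1  1  1  1  1  1
 W  0  1  2  2  2  2  2  2  2  2  2  2
 Q  0  1  2  2  3  3  3  3  3  3  3  3
 W  0  1  2  3  3  3  3  4  4  4  4  4
 Q  0  1  2  3  4  4  4  4  5  5  5  5
 W  0  1  2  3  4  4  4  5  5  5  5  5
 Z  0  1  2  3  4  4  4  5  5  6  6  6
 Z  0  1  2  3  4  4  4  5  5  6  6  6
 S  0  1  2  3  4  4  4  5  5  6  7  7
dp[9][11] = 7. One LCS (by backtracking along matches): WWQWQZS.

7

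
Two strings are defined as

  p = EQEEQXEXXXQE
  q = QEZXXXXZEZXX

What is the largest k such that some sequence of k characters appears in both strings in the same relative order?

Let dp[i][j] be the LCS length of the first i characters of p and the first j characters of q. dp[i][j] = dp[i-1][j-1]+1 when the i-th and j-th characters match, else max(dp[i-1][j], dp[i][j-1]).
    ·  Q  E  Z  X  X  X  X  Z  E  Z  X  X
 ·  0  0  0  0  0  0  0  0  0  0  0  0  0
 E  0  0  1  1  1  1  1  1  1  1  1  1  1
 Q  0  1  1  1  1  1  1  1  1  1  1  1  1
 E  0  1  2  2  2  2  2  2  2  2  2  2  2
 E  0  1  2  2  2  2  2  2  2  3  3  3  3
 Q  0  1  2  2  2  2  2  2  2  3  3  3  3
 X  0  1  2  2  3  3  3  3  3  3  3  4  4
 E  0  1  2  2  3  3  3  3  3  4  4  4  4
 X  0  1  2  2  3  4  4  4  4  4  4  5  5
 X  0  1  2  2  3  4  5  5  5  5  5  5  6
 X  0  1  2  2  3  4  5  6  6  6  6  6  6
 Q  0  1  2  2  3  4  5  6  6  6  6  6  6
 E  0  1  2  2  3  4  5  6  6  7  7  7  7
dp[12][12] = 7. One LCS (by backtracking along matches): QEXXXXE.

7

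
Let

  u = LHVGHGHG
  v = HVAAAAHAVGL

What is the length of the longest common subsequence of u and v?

4

Pick H at u[2]=v[1]; then V at u[3]=v[2]; then H at u[5]=v[7]; then G at u[6]=v[10]; all 4 characters appear in both, in order, and the DP table's final entry dp[8][11] is also 4, so no common subsequence is longer.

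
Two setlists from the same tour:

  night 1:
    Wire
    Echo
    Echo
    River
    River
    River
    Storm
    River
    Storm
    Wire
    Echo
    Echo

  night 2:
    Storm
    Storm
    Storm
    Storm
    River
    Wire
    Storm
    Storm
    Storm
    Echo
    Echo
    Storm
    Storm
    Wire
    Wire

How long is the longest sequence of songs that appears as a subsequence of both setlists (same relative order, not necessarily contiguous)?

6

Taking Wire [1,6], Echo [2,10], Echo [3,11], Storm [7,12], Storm [9,13], Wire [10,15] gives a common subsequence of length 6. dp[12][15] = 6 confirms this is the maximum.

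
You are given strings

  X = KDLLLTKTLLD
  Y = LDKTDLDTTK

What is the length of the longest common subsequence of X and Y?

Match K at X[1]=Y[3], then D at X[2]=Y[5], then L at X[3]=Y[6], then T at X[6]=Y[9], then K at X[7]=Y[10] — 5 characters in the same relative order in both, and the DP table's final entry dp[11][10] is also 5, so no common subsequence is longer.

5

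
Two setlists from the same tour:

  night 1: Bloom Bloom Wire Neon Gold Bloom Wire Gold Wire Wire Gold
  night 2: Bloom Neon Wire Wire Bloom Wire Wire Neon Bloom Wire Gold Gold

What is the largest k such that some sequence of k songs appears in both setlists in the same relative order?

8

One common subsequence of length 8: Bloom [1,1] → Bloom [2,5] → Wire [3,7] → Neon [4,8] → Bloom [6,9] → Wire [7,10] → Gold [8,11] → Gold [11,12]. Since dp[11][12] = 8, nothing longer is possible.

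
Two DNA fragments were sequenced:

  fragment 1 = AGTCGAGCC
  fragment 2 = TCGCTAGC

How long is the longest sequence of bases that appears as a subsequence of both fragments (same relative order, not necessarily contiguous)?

Let dp[i][j] be the LCS length of the first i bases of fragment 1 and the first j bases of fragment 2. dp[i][j] = dp[i-1][j-1]+1 when the i-th and j-th bases match, else max(dp[i-1][j], dp[i][j-1]).
    ·  T  C  G  C  T  A  G  C
 ·  0  0  0  0  0  0  0  0  0
 A  0  0  0  0  0  0  1  1  1
 G  0  0  0  1  1  1  1  2  2
 T  0  1  1  1  1  2  2  2  2
 C  0  1  2  2  2  2  2  2  3
 G  0  1  2  3  3  3  3  3  3
 A  0  1  2  3  3  3  4  4  4
 G  0  1  2  3  3  3  4  5  5
 C  0  1  2  3  4  4  4  5  6
 C  0  1  2  3  4  4  4  5  6
dp[9][8] = 6. One LCS (by backtracking along matches): TCGAGC.

6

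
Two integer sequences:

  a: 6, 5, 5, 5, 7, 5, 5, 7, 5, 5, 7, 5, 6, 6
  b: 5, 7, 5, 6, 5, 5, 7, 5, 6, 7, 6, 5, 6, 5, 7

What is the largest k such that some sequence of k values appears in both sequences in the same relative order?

9

Pick 6 at a[1]=b[4] → 5 at a[3]=b[5] → 5 at a[4]=b[6] → 7 at a[5]=b[7] → 5 at a[6]=b[8] → 7 at a[8]=b[10] → 5 at a[9]=b[12] → 5 at a[10]=b[14] → 7 at a[11]=b[15]; all 9 values appear in both, in order, and the DP table's final entry dp[14][15] is also 9, so no common subsequence is longer.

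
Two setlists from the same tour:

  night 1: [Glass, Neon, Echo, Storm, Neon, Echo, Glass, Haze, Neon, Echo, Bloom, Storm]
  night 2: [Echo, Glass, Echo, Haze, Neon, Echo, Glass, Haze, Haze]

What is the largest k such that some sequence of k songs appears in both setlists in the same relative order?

Pick Glass at night 1[1]=night 2[2], Echo at night 1[3]=night 2[3], Neon at night 1[5]=night 2[5], Echo at night 1[6]=night 2[6], Glass at night 1[7]=night 2[7], Haze at night 1[8]=night 2[9]; all 6 songs appear in both, in order. dp[12][9] = 6 confirms this is the maximum.

6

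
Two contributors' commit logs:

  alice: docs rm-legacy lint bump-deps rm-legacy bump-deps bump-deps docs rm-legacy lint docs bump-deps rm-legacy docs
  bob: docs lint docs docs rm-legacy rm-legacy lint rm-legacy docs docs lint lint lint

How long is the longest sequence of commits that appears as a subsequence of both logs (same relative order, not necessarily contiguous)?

7

Pick docs (alice #1, bob #1); then lint (alice #3, bob #2); then rm-legacy (alice #5, bob #5); then rm-legacy (alice #9, bob #6); then lint (alice #10, bob #7); then docs (alice #11, bob #9); then docs (alice #14, bob #10); all 7 commits appear in both, in order, and the DP table's final entry dp[14][13] is also 7, so no common subsequence is longer.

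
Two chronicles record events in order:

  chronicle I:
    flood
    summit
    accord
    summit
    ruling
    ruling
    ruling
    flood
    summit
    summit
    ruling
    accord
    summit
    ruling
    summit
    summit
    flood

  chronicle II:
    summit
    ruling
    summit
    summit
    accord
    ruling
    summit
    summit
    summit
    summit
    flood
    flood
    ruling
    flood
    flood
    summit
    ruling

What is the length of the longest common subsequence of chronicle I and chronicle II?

9

Taking summit at chronicle I[4]=chronicle II[1]; then ruling at chronicle I[7]=chronicle II[2]; then summit at chronicle I[9]=chronicle II[3]; then summit at chronicle I[10]=chronicle II[4]; then ruling at chronicle I[11]=chronicle II[6]; then summit at chronicle I[13]=chronicle II[8]; then summit at chronicle I[15]=chronicle II[9]; then summit at chronicle I[16]=chronicle II[10]; then flood at chronicle I[17]=chronicle II[15] gives a common subsequence of length 9. dp[17][17] = 9 confirms this is the maximum.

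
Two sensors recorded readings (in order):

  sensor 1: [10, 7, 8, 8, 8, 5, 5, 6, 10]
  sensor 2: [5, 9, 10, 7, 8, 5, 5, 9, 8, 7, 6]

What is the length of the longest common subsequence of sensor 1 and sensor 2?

Match 10 (sensor 1 #1, sensor 2 #3), 7 (sensor 1 #2, sensor 2 #4), 8 (sensor 1 #5, sensor 2 #5), 5 (sensor 1 #6, sensor 2 #6), 5 (sensor 1 #7, sensor 2 #7), 6 (sensor 1 #8, sensor 2 #11) — 6 values in the same relative order in both, and the DP table's final entry dp[9][11] is also 6, so no common subsequence is longer.

6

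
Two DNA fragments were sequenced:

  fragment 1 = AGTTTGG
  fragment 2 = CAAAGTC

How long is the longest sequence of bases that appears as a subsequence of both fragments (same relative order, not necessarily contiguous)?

Let dp[i][j] be the LCS length of the first i bases of fragment 1 and the first j bases of fragment 2. dp[i][j] = dp[i-1][j-1]+1 when the i-th and j-th bases match, else max(dp[i-1][j], dp[i][j-1]).
    ·  C  A  A  A  G  T  C
 ·  0  0  0  0  0  0  0  0
 A  0  0  1  1  1  1  1  1
 G  0  0  1  1  1  2  2  2
 T  0  0  1  1  1  2  3  3
 T  0  0  1  1  1  2  3  3
 T  0  0  1  1  1  2  3  3
 G  0  0  1  1  1  2  3  3
 G  0  0  1  1  1  2  3  3
dp[7][7] = 3. One LCS (by backtracking along matches): AGT.

3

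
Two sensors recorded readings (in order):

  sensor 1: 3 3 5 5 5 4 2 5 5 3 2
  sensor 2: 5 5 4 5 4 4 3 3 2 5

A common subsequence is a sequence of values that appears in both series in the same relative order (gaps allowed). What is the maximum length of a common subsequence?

Taking 5 at sensor 1[3]=sensor 2[1] → 5 at sensor 1[4]=sensor 2[2] → 5 at sensor 1[5]=sensor 2[4] → 4 at sensor 1[6]=sensor 2[6] → 2 at sensor 1[7]=sensor 2[9] → 5 at sensor 1[9]=sensor 2[10] gives a common subsequence of length 6. dp[11][10] = 6 confirms this is the maximum.

6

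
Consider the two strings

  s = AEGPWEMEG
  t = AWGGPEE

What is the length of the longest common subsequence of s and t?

5

Let dp[i][j] be the LCS length of the first i characters of s and the first j characters of t. dp[i][j] = dp[i-1][j-1]+1 when the i-th and j-th characters match, else max(dp[i-1][j], dp[i][j-1]).
    ·  A  W  G  G  P  E  E
 ·  0  0  0  0  0  0  0  0
 A  0  1  1  1  1  1  1  1
 E  0  1  1  1  1  1  2  2
 G  0  1  1  2  2  2  2  2
 P  0  1  1  2  2  3  3  3
 W  0  1  2  2  2  3  3  3
 E  0  1  2  2  2  3  4  4
 M  0  1  2  2  2  3  4  4
 E  0  1  2  2  2  3  4  5
 G  0  1  2  3  3  3  4  5
dp[9][7] = 5. One LCS (by backtracking along matches): AGPEE.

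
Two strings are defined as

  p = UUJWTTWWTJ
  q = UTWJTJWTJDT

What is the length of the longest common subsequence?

6

Let dp[i][j] be the LCS length of the first i characters of p and the first j characters of q. dp[i][j] = dp[i-1][j-1]+1 when the i-th and j-th characters match, else max(dp[i-1][j], dp[i][j-1]).
    ·  U  T  W  J  T  J  W  T  J  D  T
 ·  0  0  0  0  0  0  0  0  0  0  0  0
 U  0  1  1  1  1  1  1  1  1  1  1  1
 U  0  1  1  1  1  1  1  1  1  1  1  1
 J  0  1  1  1  2  2  2  2  2  2  2  2
 W  0  1  1  2  2  2  2  3  3  3  3  3
 T  0  1  2  2  2  3  3  3  4  4  4  4
 T  0  1  2  2  2  3  3  3  4  4  4  5
 W  0  1  2  3  3  3  3  4  4  4  4  5
 W  0  1  2  3  3  3  3  4  4  4  4  5
 T  0  1  2  3  3  4  4  4  5  5  5  5
 J  0  1  2  3  4  4  5  5  5  6  6  6
dp[10][11] = 6. One LCS (by backtracking along matches): UJTWTJ.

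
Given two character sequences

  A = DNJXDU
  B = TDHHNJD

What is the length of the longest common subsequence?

4

Let dp[i][j] be the LCS length of the first i characters of A and the first j characters of B. dp[i][j] = dp[i-1][j-1]+1 when the i-th and j-th characters match, else max(dp[i-1][j], dp[i][j-1]).
    ·  T  D  H  H  N  J  D
 ·  0  0  0  0  0  0  0  0
 D  0  0  1  1  1  1  1  1
 N  0  0  1  1  1  2  2  2
 J  0  0  1  1  1  2  3  3
 X  0  0  1  1  1  2  3  3
 D  0  0  1  1  1  2  3  4
 U  0  0  1  1  1  2  3  4
dp[6][7] = 4. One LCS (by backtracking along matches): DNJD.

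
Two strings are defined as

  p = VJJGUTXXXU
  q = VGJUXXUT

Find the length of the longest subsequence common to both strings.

6

Pick V [1,1], J [3,3], U [5,4], X [8,5], X [9,6], U [10,7]; all 6 characters appear in both, in order, and the DP table's final entry dp[10][8] is also 6, so no common subsequence is longer.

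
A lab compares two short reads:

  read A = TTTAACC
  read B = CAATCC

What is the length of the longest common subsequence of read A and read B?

One common subsequence of length 4: A at read A[4]=read B[2] → A at read A[5]=read B[3] → C at read A[6]=read B[5] → C at read A[7]=read B[6]. The LCS DP gives dp[7][6] = 4, so this is optimal.

4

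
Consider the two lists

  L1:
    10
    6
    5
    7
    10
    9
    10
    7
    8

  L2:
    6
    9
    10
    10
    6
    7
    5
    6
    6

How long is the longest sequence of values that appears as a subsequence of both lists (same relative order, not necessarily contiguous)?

4

Match 6 [2,1] → 10 [5,3] → 10 [7,4] → 7 [8,6] — 4 values in the same relative order in both. dp[9][9] = 4 confirms this is the maximum.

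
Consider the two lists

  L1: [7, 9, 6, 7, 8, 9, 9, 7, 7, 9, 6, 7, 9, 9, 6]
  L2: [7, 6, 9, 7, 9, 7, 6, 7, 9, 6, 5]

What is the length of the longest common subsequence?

9

One common subsequence of length 9: 7 (L1 #1, L2 #1) → 9 (L1 #2, L2 #3) → 7 (L1 #4, L2 #4) → 9 (L1 #7, L2 #5) → 7 (L1 #9, L2 #6) → 6 (L1 #11, L2 #7) → 7 (L1 #12, L2 #8) → 9 (L1 #14, L2 #9) → 6 (L1 #15, L2 #10). The LCS DP gives dp[15][11] = 9, so this is optimal.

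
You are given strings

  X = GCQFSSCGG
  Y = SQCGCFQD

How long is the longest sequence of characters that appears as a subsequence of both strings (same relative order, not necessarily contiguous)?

3

Taking G [1,4] → C [2,5] → Q [3,7] gives a common subsequence of length 3. The LCS DP gives dp[9][8] = 3, so this is optimal.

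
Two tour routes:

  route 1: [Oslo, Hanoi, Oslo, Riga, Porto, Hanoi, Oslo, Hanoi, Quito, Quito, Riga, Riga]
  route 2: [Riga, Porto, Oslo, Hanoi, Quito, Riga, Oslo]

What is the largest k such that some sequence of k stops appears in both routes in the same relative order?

6

One common subsequence of length 6: Riga (route 1 #4, route 2 #1), then Porto (route 1 #5, route 2 #2), then Oslo (route 1 #7, route 2 #3), then Hanoi (route 1 #8, route 2 #4), then Quito (route 1 #10, route 2 #5), then Riga (route 1 #11, route 2 #6), and the DP table's final entry dp[12][7] is also 6, so no common subsequence is longer.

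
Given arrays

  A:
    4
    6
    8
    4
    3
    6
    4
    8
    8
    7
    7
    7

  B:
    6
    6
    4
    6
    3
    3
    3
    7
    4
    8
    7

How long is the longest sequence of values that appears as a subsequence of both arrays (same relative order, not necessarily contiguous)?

Pick 4 at A[1]=B[3]; then 6 at A[2]=B[4]; then 3 at A[5]=B[7]; then 4 at A[7]=B[9]; then 8 at A[9]=B[10]; then 7 at A[12]=B[11]; all 6 values appear in both, in order. Since dp[12][11] = 6, nothing longer is possible.

6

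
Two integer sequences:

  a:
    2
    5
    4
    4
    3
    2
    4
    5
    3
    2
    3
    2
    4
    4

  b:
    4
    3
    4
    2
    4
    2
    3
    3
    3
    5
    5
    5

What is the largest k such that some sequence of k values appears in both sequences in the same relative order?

One common subsequence of length 6: 4 [3,1], then 4 [4,3], then 2 [6,4], then 4 [7,5], then 3 [9,8], then 3 [11,9]. The LCS DP gives dp[14][12] = 6, so this is optimal.

6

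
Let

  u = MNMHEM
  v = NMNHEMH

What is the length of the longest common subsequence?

Let dp[i][j] be the LCS length of the first i characters of u and the first j characters of v. dp[i][j] = dp[i-1][j-1]+1 when the i-th and j-th characters match, else max(dp[i-1][j], dp[i][j-1]).
    ·  N  M  N  H  E  M  H
 ·  0  0  0  0  0  0  0  0
 M  0  0  1  1  1  1  1  1
 N  0  1  1  2  2  2  2  2
 M  0  1  2  2  2  2  3  3
 H  0  1  2  2  3  3  3  4
 E  0  1  2  2  3  4  4  4
 M  0  1  2  2  3  4  5  5
dp[6][7] = 5. One LCS (by backtracking along matches): MNHEM.

5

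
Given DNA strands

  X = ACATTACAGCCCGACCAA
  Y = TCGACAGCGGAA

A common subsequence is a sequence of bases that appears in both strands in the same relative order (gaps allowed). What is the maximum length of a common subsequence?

9

One common subsequence of length 9: C (X #2, Y #2), then A (X #6, Y #4), then C (X #7, Y #5), then A (X #8, Y #6), then G (X #9, Y #7), then C (X #10, Y #8), then G (X #13, Y #10), then A (X #17, Y #11), then A (X #18, Y #12). dp[18][12] = 9 confirms this is the maximum.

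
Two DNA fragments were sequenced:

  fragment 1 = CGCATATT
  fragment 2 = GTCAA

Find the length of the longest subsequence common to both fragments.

4

Let dp[i][j] be the LCS length of the first i bases of fragment 1 and the first j bases of fragment 2. dp[i][j] = dp[i-1][j-1]+1 when the i-th and j-th bases match, else max(dp[i-1][j], dp[i][j-1]).
    ·  G  T  C  A  A
 ·  0  0  0  0  0  0
 C  0  0  0  1  1  1
 G  0  1  1  1  1  1
 C  0  1  1  2  2  2
 A  0  1  1  2  3  3
 T  0  1  2  2  3  3
 A  0  1  2  2  3  4
 T  0  1  2  2  3  4
 T  0  1  2  2  3  4
dp[8][5] = 4. One LCS (by backtracking along matches): GCAA.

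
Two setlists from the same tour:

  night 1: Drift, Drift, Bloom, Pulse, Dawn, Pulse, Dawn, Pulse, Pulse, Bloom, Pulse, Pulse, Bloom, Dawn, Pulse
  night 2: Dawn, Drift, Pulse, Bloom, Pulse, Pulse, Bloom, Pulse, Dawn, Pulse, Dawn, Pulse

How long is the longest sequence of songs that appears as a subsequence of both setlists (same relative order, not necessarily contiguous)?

9

One common subsequence of length 9: Drift at night 1[1]=night 2[2], Bloom at night 1[3]=night 2[4], Pulse at night 1[8]=night 2[5], Pulse at night 1[9]=night 2[6], Bloom at night 1[10]=night 2[7], Pulse at night 1[11]=night 2[8], Pulse at night 1[12]=night 2[10], Dawn at night 1[14]=night 2[11], Pulse at night 1[15]=night 2[12]. Since dp[15][12] = 9, nothing longer is possible.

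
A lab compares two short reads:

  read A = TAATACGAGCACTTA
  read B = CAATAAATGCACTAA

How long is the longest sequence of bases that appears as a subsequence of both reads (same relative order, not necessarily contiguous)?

11

One common subsequence of length 11: A [2,2] → A [3,3] → T [4,4] → A [5,6] → A [8,7] → G [9,9] → C [10,10] → A [11,11] → C [12,12] → T [13,13] → A [15,15], and the DP table's final entry dp[15][15] is also 11, so no common subsequence is longer.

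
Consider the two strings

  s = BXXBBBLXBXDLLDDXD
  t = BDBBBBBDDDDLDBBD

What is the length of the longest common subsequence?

9

Pick B at s[1]=t[3] → B at s[4]=t[4] → B at s[5]=t[5] → B at s[6]=t[6] → B at s[9]=t[7] → D at s[11]=t[11] → L at s[13]=t[12] → D at s[14]=t[13] → D at s[17]=t[16]; all 9 characters appear in both, in order. Since dp[17][16] = 9, nothing longer is possible.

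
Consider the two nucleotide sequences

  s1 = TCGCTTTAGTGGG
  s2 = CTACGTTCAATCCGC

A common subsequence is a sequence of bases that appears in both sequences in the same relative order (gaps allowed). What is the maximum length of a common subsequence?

8

Taking T at s1[1]=s2[2], C at s1[2]=s2[4], G at s1[3]=s2[5], T at s1[5]=s2[6], T at s1[6]=s2[7], A at s1[8]=s2[10], T at s1[10]=s2[11], G at s1[11]=s2[14] gives a common subsequence of length 8. dp[13][15] = 8 confirms this is the maximum.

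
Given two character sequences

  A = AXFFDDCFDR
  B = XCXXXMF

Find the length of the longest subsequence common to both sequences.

One common subsequence of length 3: X at A[2]=B[1], C at A[7]=B[2], F at A[8]=B[7], and the DP table's final entry dp[10][7] is also 3, so no common subsequence is longer.

3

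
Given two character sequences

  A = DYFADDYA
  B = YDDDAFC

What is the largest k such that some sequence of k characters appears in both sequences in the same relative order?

One common subsequence of length 4: D [1,2]; then D [5,3]; then D [6,4]; then A [8,5], and the DP table's final entry dp[8][7] is also 4, so no common subsequence is longer.

4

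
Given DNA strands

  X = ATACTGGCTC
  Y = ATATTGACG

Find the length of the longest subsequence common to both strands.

6

One common subsequence of length 6: A (X #1, Y #1) → T (X #2, Y #2) → A (X #3, Y #3) → T (X #5, Y #5) → G (X #6, Y #6) → G (X #7, Y #9). The LCS DP gives dp[10][9] = 6, so this is optimal.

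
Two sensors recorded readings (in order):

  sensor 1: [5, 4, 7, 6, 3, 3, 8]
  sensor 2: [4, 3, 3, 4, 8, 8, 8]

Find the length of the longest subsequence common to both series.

4

One common subsequence of length 4: 4 [2,1] → 3 [5,2] → 3 [6,3] → 8 [7,7], and the DP table's final entry dp[7][7] is also 4, so no common subsequence is longer.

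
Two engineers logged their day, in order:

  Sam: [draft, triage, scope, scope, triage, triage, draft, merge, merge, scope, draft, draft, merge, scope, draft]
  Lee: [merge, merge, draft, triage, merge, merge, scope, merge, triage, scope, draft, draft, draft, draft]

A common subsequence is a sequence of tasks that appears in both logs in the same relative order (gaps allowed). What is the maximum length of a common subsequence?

One common subsequence of length 8: draft (Sam #1, Lee #3); then triage (Sam #2, Lee #4); then scope (Sam #3, Lee #7); then scope (Sam #4, Lee #10); then draft (Sam #7, Lee #11); then draft (Sam #11, Lee #12); then draft (Sam #12, Lee #13); then draft (Sam #15, Lee #14). dp[15][14] = 8 confirms this is the maximum.

8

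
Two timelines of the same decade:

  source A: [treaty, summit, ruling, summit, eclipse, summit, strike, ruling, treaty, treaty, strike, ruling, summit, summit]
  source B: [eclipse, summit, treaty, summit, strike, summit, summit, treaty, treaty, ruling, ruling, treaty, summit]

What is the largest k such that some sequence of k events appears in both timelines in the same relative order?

Pick treaty (source A #1, source B #3), then summit (source A #2, source B #4), then summit (source A #4, source B #6), then summit (source A #6, source B #7), then treaty (source A #9, source B #8), then treaty (source A #10, source B #9), then ruling (source A #12, source B #11), then summit (source A #14, source B #13); all 8 events appear in both, in order. The LCS DP gives dp[14][13] = 8, so this is optimal.

8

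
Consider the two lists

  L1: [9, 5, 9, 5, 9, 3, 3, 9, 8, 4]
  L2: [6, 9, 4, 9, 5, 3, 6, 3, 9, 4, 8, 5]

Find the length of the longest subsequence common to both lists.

7

Let dp[i][j] be the LCS length of the first i values of L1 and the first j values of L2. dp[i][j] = dp[i-1][j-1]+1 when the i-th and j-th values match, else max(dp[i-1][j], dp[i][j-1]).
    ·  6  9  4  9  5  3  6  3  9  4  8  5
 ·  0  0  0  0  0  0  0  0  0  0  0  0  0
 9  0  0  1  1  1  1  1  1  1  1  1  1  1
 5  0  0  1  1  1  2  2  2  2  2  2  2  2
 9  0  0  1  1  2  2  2  2  2  3  3  3  3
 5  0  0  1  1  2  3  3  3  3  3  3  3  4
 9  0  0  1  1  2  3  3  3  3  4  4  4  4
 3  0  0  1  1  2  3  4  4  4  4  4  4  4
 3  0  0  1  1  2  3  4  4  5  5  5  5  5
 9  0  0  1  1  2  3  4  4  5  6  6  6  6
 8  0  0  1  1  2  3  4  4  5  6  6  7  7
 4  0  0  1  2  2  3  4  4  5  6  7  7  7
dp[10][12] = 7. One LCS (by backtracking along matches): 9, 9, 5, 3, 3, 9, 8.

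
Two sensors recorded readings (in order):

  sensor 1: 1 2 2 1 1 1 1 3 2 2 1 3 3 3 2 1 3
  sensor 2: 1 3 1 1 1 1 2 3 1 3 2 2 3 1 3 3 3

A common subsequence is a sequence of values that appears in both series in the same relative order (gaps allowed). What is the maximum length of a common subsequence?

12

One common subsequence of length 12: 1 [1,3] → 1 [4,4] → 1 [5,5] → 1 [6,6] → 1 [7,9] → 3 [8,10] → 2 [9,11] → 2 [10,12] → 1 [11,14] → 3 [13,15] → 3 [14,16] → 3 [17,17]. Since dp[17][17] = 12, nothing longer is possible.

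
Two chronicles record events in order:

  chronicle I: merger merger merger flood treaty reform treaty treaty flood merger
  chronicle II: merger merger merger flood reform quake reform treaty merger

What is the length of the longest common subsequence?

7

Pick merger at chronicle I[1]=chronicle II[1], then merger at chronicle I[2]=chronicle II[2], then merger at chronicle I[3]=chronicle II[3], then flood at chronicle I[4]=chronicle II[4], then reform at chronicle I[6]=chronicle II[7], then treaty at chronicle I[8]=chronicle II[8], then merger at chronicle I[10]=chronicle II[9]; all 7 events appear in both, in order. dp[10][9] = 7 confirms this is the maximum.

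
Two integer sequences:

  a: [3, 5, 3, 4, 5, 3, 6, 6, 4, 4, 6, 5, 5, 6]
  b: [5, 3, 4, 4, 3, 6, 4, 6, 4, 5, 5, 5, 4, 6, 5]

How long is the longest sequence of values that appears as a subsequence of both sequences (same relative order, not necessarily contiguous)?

Pick 5 [2,1], 3 [3,2], 4 [4,4], 3 [6,5], 6 [7,6], 6 [8,8], 4 [9,9], 4 [10,13], 6 [11,14], 5 [13,15]; all 10 values appear in both, in order, and the DP table's final entry dp[14][15] is also 10, so no common subsequence is longer.

10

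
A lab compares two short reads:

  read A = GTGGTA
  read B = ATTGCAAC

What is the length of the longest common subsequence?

One common subsequence of length 3: T at read A[2]=read B[3], then G at read A[3]=read B[4], then A at read A[6]=read B[7]. Since dp[6][8] = 3, nothing longer is possible.

3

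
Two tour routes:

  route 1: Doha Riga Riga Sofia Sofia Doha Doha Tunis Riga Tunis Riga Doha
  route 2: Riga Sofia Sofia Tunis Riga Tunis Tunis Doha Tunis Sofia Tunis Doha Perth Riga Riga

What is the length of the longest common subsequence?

One common subsequence of length 7: Riga at route 1[3]=route 2[1], Sofia at route 1[4]=route 2[2], Sofia at route 1[5]=route 2[3], Doha at route 1[6]=route 2[8], Doha at route 1[7]=route 2[12], Riga at route 1[9]=route 2[14], Riga at route 1[11]=route 2[15]. Since dp[12][15] = 7, nothing longer is possible.

7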